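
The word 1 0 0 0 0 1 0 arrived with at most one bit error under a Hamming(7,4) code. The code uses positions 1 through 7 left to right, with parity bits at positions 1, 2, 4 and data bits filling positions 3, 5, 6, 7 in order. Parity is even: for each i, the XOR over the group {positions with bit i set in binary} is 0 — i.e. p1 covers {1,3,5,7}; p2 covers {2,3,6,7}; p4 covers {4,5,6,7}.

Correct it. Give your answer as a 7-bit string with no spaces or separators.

s1 (pos 1,3,5,7): 1⊕0⊕0⊕0 = 1
s2 (pos 2,3,6,7): 0⊕0⊕1⊕0 = 1
s4 (pos 4,5,6,7): 0⊕0⊕1⊕0 = 1
Syndrome s4…s1 = 111 → error at position 7.
Flip position 7: 1000010 → 1000011

1000011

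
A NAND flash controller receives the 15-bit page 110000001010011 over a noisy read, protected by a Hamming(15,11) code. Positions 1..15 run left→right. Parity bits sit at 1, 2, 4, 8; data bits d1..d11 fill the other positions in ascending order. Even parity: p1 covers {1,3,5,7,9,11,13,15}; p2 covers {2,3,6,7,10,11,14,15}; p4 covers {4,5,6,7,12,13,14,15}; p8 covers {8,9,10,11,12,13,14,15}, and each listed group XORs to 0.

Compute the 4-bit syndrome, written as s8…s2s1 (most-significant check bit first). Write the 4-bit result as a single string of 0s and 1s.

s1 (pos 1,3,5,7,9,11,13,15): 1⊕0⊕0⊕0⊕1⊕1⊕0⊕1 = 0
s2 (pos 2,3,6,7,10,11,14,15): 1⊕0⊕0⊕0⊕0⊕1⊕1⊕1 = 0
s4 (pos 4,5,6,7,12,13,14,15): 0⊕0⊕0⊕0⊕0⊕0⊕1⊕1 = 0
s8 (pos 8,9,10,11,12,13,14,15): 0⊕1⊕0⊕1⊕0⊕0⊕1⊕1 = 0
Syndrome s8…s1 = 0000 → no error.

0000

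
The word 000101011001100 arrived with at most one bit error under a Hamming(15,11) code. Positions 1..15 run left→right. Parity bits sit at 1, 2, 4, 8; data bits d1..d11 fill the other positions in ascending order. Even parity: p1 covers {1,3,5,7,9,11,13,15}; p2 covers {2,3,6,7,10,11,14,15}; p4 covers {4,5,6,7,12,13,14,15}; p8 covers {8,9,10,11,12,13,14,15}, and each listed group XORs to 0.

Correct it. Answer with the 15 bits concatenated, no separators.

s1 (pos 1,3,5,7,9,11,13,15): 0⊕0⊕0⊕0⊕1⊕0⊕1⊕0 = 0
s2 (pos 2,3,6,7,10,11,14,15): 0⊕0⊕1⊕0⊕0⊕0⊕0⊕0 = 1
s4 (pos 4,5,6,7,12,13,14,15): 1⊕0⊕1⊕0⊕1⊕1⊕0⊕0 = 0
s8 (pos 8,9,10,11,12,13,14,15): 1⊕1⊕0⊕0⊕1⊕1⊕0⊕0 = 0
Syndrome s8…s1 = 0010 → error at position 2.
Flip position 2: 000101011001100 → 010101011001100

010101011001100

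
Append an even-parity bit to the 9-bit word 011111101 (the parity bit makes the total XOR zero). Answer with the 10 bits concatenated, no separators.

0111111011

XOR of the 9 data bits: 0⊕1⊕1⊕1⊕1⊕1⊕1⊕0⊕1 = 1
Parity bit = 1 (so all 10 bits XOR to 0).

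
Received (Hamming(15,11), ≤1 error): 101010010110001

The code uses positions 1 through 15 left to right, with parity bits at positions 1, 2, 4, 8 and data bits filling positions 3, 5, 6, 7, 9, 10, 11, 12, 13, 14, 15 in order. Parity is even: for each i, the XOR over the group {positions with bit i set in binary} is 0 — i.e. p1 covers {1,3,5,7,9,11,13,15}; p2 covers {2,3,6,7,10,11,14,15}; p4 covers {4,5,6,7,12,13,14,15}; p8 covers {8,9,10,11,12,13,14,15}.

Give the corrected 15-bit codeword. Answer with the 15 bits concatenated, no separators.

001010010110001

s1 (pos 1,3,5,7,9,11,13,15): 1⊕1⊕1⊕0⊕0⊕1⊕0⊕1 = 1
s2 (pos 2,3,6,7,10,11,14,15): 0⊕1⊕0⊕0⊕1⊕1⊕0⊕1 = 0
s4 (pos 4,5,6,7,12,13,14,15): 0⊕1⊕0⊕0⊕0⊕0⊕0⊕1 = 0
s8 (pos 8,9,10,11,12,13,14,15): 1⊕0⊕1⊕1⊕0⊕0⊕0⊕1 = 0
Syndrome s8…s1 = 0001 → error at position 1.
Flip position 1: 101010010110001 → 001010010110001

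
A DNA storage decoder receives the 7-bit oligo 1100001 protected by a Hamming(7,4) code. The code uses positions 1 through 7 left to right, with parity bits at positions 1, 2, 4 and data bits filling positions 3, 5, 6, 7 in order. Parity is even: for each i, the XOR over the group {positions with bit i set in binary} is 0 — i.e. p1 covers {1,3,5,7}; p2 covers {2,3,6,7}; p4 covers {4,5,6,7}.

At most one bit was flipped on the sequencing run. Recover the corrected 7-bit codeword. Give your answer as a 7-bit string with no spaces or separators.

1101001

s1 (pos 1,3,5,7): 1⊕0⊕0⊕1 = 0
s2 (pos 2,3,6,7): 1⊕0⊕0⊕1 = 0
s4 (pos 4,5,6,7): 0⊕0⊕0⊕1 = 1
Syndrome s4…s1 = 100 → error at position 4.
Flip position 4: 1100001 → 1101001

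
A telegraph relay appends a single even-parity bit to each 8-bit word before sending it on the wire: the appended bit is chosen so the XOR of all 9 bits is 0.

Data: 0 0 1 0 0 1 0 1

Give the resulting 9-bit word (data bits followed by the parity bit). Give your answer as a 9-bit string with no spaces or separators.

001001011

XOR of the 8 data bits: 0⊕0⊕1⊕0⊕0⊕1⊕0⊕1 = 1
Parity bit = 1 (so all 9 bits XOR to 0).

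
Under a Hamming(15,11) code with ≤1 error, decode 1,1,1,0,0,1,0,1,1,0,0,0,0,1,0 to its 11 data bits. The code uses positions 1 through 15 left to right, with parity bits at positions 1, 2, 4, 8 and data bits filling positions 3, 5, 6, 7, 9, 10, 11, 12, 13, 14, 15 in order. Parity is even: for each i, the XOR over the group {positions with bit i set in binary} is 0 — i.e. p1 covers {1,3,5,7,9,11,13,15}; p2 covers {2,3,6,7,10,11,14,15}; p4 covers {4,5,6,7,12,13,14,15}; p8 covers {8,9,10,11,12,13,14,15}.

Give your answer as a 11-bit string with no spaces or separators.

10100000010

s1 (pos 1,3,5,7,9,11,13,15): 1⊕1⊕0⊕0⊕1⊕0⊕0⊕0 = 1
s2 (pos 2,3,6,7,10,11,14,15): 1⊕1⊕1⊕0⊕0⊕0⊕1⊕0 = 0
s4 (pos 4,5,6,7,12,13,14,15): 0⊕0⊕1⊕0⊕0⊕0⊕1⊕0 = 0
s8 (pos 8,9,10,11,12,13,14,15): 1⊕1⊕0⊕0⊕0⊕0⊕1⊕0 = 1
Syndrome s8…s1 = 1001 → error at position 9.
Flip position 9: 111001011000010 → 111001010000010
Read data bits from positions 3,5,6,7,9,10,11,12,13,14,15: 10100000010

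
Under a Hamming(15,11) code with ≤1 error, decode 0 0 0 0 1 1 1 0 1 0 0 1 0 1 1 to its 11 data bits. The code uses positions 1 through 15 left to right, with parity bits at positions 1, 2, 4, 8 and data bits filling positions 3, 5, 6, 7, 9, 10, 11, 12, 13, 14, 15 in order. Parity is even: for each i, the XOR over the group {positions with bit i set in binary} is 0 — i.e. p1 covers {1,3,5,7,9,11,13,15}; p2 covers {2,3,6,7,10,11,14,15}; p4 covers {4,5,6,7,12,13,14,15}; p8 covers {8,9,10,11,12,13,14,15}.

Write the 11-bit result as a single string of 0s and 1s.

01111001011

s1 (pos 1,3,5,7,9,11,13,15): 0⊕0⊕1⊕1⊕1⊕0⊕0⊕1 = 0
s2 (pos 2,3,6,7,10,11,14,15): 0⊕0⊕1⊕1⊕0⊕0⊕1⊕1 = 0
s4 (pos 4,5,6,7,12,13,14,15): 0⊕1⊕1⊕1⊕1⊕0⊕1⊕1 = 0
s8 (pos 8,9,10,11,12,13,14,15): 0⊕1⊕0⊕0⊕1⊕0⊕1⊕1 = 0
Syndrome s8…s1 = 0000 → no error.
Read data bits from positions 3,5,6,7,9,10,11,12,13,14,15: 01111001011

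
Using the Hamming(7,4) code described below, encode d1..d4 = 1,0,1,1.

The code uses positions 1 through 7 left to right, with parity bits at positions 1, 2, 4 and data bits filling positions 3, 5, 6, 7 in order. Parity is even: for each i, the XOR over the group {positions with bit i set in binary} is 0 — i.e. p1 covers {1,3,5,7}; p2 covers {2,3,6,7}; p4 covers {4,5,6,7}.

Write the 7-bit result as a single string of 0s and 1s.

0110011

Place data at non-parity positions: p1 p2 1 p4 0 1 1
p1 (pos 1,3,5,7): XOR of data positions = 1⊕0⊕1 = 0
p2 (pos 2,3,6,7): XOR of data positions = 1⊕1⊕1 = 1
p4 (pos 4,5,6,7): XOR of data positions = 0⊕1⊕1 = 0
Codeword: 0110011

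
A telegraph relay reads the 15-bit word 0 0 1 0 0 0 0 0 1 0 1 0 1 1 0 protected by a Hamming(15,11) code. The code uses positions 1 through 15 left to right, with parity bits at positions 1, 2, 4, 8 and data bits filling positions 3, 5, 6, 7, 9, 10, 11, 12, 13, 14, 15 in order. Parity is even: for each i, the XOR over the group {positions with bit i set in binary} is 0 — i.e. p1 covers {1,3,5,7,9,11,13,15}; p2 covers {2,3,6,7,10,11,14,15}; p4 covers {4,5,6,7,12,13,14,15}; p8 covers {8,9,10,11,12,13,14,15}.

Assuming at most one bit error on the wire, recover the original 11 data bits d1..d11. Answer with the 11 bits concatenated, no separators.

10001010110

s1 (pos 1,3,5,7,9,11,13,15): 0⊕1⊕0⊕0⊕1⊕1⊕1⊕0 = 0
s2 (pos 2,3,6,7,10,11,14,15): 0⊕1⊕0⊕0⊕0⊕1⊕1⊕0 = 1
s4 (pos 4,5,6,7,12,13,14,15): 0⊕0⊕0⊕0⊕0⊕1⊕1⊕0 = 0
s8 (pos 8,9,10,11,12,13,14,15): 0⊕1⊕0⊕1⊕0⊕1⊕1⊕0 = 0
Syndrome s8…s1 = 0010 → error at position 2.
Flip position 2: 001000001010110 → 011000001010110
Read data bits from positions 3,5,6,7,9,10,11,12,13,14,15: 10001010110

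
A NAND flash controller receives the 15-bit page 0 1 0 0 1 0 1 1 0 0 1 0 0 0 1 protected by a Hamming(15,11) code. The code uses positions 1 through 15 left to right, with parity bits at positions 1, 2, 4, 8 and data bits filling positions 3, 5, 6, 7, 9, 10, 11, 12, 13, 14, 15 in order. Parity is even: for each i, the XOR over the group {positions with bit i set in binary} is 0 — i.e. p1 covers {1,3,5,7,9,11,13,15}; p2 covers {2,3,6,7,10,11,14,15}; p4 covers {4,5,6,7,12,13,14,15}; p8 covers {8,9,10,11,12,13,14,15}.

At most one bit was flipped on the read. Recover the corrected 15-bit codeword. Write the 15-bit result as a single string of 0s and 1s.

010010110011001

s1 (pos 1,3,5,7,9,11,13,15): 0⊕0⊕1⊕1⊕0⊕1⊕0⊕1 = 0
s2 (pos 2,3,6,7,10,11,14,15): 1⊕0⊕0⊕1⊕0⊕1⊕0⊕1 = 0
s4 (pos 4,5,6,7,12,13,14,15): 0⊕1⊕0⊕1⊕0⊕0⊕0⊕1 = 1
s8 (pos 8,9,10,11,12,13,14,15): 1⊕0⊕0⊕1⊕0⊕0⊕0⊕1 = 1
Syndrome s8…s1 = 1100 → error at position 12.
Flip position 12: 010010110010001 → 010010110011001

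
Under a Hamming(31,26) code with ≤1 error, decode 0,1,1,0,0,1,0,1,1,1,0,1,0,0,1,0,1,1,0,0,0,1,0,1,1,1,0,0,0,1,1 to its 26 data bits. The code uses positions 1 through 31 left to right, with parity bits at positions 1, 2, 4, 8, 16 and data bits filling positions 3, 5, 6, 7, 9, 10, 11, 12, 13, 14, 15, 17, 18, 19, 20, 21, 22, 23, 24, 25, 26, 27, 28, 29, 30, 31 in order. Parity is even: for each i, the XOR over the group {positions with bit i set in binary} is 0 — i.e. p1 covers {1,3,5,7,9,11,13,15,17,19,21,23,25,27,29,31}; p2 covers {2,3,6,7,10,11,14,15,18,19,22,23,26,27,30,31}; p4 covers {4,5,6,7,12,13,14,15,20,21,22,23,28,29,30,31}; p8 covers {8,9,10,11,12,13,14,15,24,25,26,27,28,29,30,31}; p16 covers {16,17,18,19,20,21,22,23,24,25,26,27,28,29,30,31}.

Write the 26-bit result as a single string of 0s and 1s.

10101101001110001011100011

s1 (pos 1,3,5,7,9,11,13,15,17,19,21,23,25,27,29,31): 0⊕1⊕0⊕0⊕1⊕0⊕0⊕1⊕1⊕0⊕0⊕0⊕1⊕0⊕0⊕1 = 0
s2 (pos 2,3,6,7,10,11,14,15,18,19,22,23,26,27,30,31): 1⊕1⊕1⊕0⊕1⊕0⊕0⊕1⊕1⊕0⊕1⊕0⊕1⊕0⊕1⊕1 = 0
s4 (pos 4,5,6,7,12,13,14,15,20,21,22,23,28,29,30,31): 0⊕0⊕1⊕0⊕1⊕0⊕0⊕1⊕0⊕0⊕1⊕0⊕0⊕0⊕1⊕1 = 0
s8 (pos 8,9,10,11,12,13,14,15,24,25,26,27,28,29,30,31): 1⊕1⊕1⊕0⊕1⊕0⊕0⊕1⊕1⊕1⊕1⊕0⊕0⊕0⊕1⊕1 = 0
s16 (pos 16,17,18,19,20,21,22,23,24,25,26,27,28,29,30,31): 0⊕1⊕1⊕0⊕0⊕0⊕1⊕0⊕1⊕1⊕1⊕0⊕0⊕0⊕1⊕1 = 0
Syndrome s16…s1 = 00000 → no error.
Read data bits from positions 3,5,6,7,9,10,11,12,13,14,15,17,18,19,20,21,22,23,24,25,26,27,28,29,30,31: 10101101001110001011100011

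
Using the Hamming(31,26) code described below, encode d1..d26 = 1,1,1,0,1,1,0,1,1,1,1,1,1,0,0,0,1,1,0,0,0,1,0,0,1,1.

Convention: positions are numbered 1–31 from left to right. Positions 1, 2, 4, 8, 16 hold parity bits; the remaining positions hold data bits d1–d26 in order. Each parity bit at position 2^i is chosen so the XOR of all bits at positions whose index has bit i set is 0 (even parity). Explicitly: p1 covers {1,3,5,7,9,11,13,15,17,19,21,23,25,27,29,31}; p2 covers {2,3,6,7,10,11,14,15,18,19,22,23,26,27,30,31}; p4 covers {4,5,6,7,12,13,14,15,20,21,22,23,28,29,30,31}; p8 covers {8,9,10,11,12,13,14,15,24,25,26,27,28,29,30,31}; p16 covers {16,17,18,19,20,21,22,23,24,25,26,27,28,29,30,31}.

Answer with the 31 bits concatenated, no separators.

Place data at non-parity positions: p1 p2 1 p4 1 1 0 p8 1 1 0 1 1 1 1 p16 1 1 0 0 0 1 1 0 0 0 1 0 0 1 1
p1 (pos 1,3,5,7,9,11,13,15,17,19,21,23,25,27,29,31): XOR of data positions = 1⊕1⊕0⊕1⊕0⊕1⊕1⊕1⊕0⊕0⊕1⊕0⊕1⊕0⊕1 = 1
p2 (pos 2,3,6,7,10,11,14,15,18,19,22,23,26,27,30,31): XOR of data positions = 1⊕1⊕0⊕1⊕0⊕1⊕1⊕1⊕0⊕1⊕1⊕0⊕1⊕1⊕1 = 1
p4 (pos 4,5,6,7,12,13,14,15,20,21,22,23,28,29,30,31): XOR of data positions = 1⊕1⊕0⊕1⊕1⊕1⊕1⊕0⊕0⊕1⊕1⊕0⊕0⊕1⊕1 = 0
p8 (pos 8,9,10,11,12,13,14,15,24,25,26,27,28,29,30,31): XOR of data positions = 1⊕1⊕0⊕1⊕1⊕1⊕1⊕0⊕0⊕0⊕1⊕0⊕0⊕1⊕1 = 1
p16 (pos 16,17,18,19,20,21,22,23,24,25,26,27,28,29,30,31): XOR of data positions = 1⊕1⊕0⊕0⊕0⊕1⊕1⊕0⊕0⊕0⊕1⊕0⊕0⊕1⊕1 = 1
Codeword: 1110110111011111110001100010011

1110110111011111110001100010011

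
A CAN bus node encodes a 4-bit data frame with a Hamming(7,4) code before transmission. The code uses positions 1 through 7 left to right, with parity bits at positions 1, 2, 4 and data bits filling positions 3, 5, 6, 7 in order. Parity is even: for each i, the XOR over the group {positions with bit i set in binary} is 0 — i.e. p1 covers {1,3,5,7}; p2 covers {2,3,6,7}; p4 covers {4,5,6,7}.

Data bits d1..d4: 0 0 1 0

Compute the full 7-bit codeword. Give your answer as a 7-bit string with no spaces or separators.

Place data at non-parity positions: p1 p2 0 p4 0 1 0
p1 (pos 1,3,5,7): XOR of data positions = 0⊕0⊕0 = 0
p2 (pos 2,3,6,7): XOR of data positions = 0⊕1⊕0 = 1
p4 (pos 4,5,6,7): XOR of data positions = 0⊕1⊕0 = 1
Codeword: 0101010

0101010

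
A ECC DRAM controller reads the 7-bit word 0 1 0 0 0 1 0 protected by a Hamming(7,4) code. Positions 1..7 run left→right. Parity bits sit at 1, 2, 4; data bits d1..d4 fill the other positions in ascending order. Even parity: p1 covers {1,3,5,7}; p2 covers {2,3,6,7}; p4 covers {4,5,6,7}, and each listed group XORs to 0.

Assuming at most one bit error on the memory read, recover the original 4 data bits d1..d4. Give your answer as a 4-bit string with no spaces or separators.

0010

s1 (pos 1,3,5,7): 0⊕0⊕0⊕0 = 0
s2 (pos 2,3,6,7): 1⊕0⊕1⊕0 = 0
s4 (pos 4,5,6,7): 0⊕0⊕1⊕0 = 1
Syndrome s4…s1 = 100 → error at position 4.
Flip position 4: 0100010 → 0101010
Read data bits from positions 3,5,6,7: 0010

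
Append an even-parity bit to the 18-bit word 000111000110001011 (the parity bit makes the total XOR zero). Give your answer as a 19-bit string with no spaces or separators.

0001110001100010110

XOR of the 18 data bits: 0⊕0⊕0⊕1⊕1⊕1⊕0⊕0⊕0⊕1⊕1⊕0⊕0⊕0⊕1⊕0⊕1⊕1 = 0
Parity bit = 0 (so all 19 bits XOR to 0).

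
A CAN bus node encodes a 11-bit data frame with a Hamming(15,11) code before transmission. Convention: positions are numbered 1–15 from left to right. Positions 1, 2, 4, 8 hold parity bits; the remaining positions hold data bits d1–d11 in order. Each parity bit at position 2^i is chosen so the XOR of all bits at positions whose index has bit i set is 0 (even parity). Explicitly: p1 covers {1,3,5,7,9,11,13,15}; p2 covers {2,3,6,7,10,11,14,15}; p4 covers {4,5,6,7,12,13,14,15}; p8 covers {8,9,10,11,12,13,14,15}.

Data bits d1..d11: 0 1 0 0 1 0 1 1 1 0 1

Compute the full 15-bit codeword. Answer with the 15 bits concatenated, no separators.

100010011011101

Place data at non-parity positions: p1 p2 0 p4 1 0 0 p8 1 0 1 1 1 0 1
p1 (pos 1,3,5,7,9,11,13,15): XOR of data positions = 0⊕1⊕0⊕1⊕1⊕1⊕1 = 1
p2 (pos 2,3,6,7,10,11,14,15): XOR of data positions = 0⊕0⊕0⊕0⊕1⊕0⊕1 = 0
p4 (pos 4,5,6,7,12,13,14,15): XOR of data positions = 1⊕0⊕0⊕1⊕1⊕0⊕1 = 0
p8 (pos 8,9,10,11,12,13,14,15): XOR of data positions = 1⊕0⊕1⊕1⊕1⊕0⊕1 = 1
Codeword: 100010011011101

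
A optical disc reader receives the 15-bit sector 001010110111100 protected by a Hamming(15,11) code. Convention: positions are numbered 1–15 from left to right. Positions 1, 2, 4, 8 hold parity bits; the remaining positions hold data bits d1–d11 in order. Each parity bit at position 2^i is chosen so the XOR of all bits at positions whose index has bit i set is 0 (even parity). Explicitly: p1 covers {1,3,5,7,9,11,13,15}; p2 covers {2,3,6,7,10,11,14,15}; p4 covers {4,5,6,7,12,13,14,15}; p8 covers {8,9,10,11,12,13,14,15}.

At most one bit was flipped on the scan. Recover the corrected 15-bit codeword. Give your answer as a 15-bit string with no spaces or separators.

001010111111100

s1 (pos 1,3,5,7,9,11,13,15): 0⊕1⊕1⊕1⊕0⊕1⊕1⊕0 = 1
s2 (pos 2,3,6,7,10,11,14,15): 0⊕1⊕0⊕1⊕1⊕1⊕0⊕0 = 0
s4 (pos 4,5,6,7,12,13,14,15): 0⊕1⊕0⊕1⊕1⊕1⊕0⊕0 = 0
s8 (pos 8,9,10,11,12,13,14,15): 1⊕0⊕1⊕1⊕1⊕1⊕0⊕0 = 1
Syndrome s8…s1 = 1001 → error at position 9.
Flip position 9: 001010110111100 → 001010111111100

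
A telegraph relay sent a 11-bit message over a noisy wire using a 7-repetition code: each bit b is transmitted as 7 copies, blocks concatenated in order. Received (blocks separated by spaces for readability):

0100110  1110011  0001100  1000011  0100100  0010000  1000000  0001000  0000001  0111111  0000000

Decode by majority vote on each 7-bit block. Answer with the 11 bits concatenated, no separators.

01000000010

Block 1 (0100110): 3 ones → 0
Block 2 (1110011): 5 ones → 1
Block 3 (0001100): 2 ones → 0
Block 4 (1000011): 3 ones → 0
Block 5 (0100100): 2 ones → 0
Block 6 (0010000): 1 one → 0
Block 7 (1000000): 1 one → 0
Block 8 (0001000): 1 one → 0
Block 9 (0000001): 1 one → 0
Block 10 (0111111): 6 ones → 1
Block 11 (0000000): 0 ones → 0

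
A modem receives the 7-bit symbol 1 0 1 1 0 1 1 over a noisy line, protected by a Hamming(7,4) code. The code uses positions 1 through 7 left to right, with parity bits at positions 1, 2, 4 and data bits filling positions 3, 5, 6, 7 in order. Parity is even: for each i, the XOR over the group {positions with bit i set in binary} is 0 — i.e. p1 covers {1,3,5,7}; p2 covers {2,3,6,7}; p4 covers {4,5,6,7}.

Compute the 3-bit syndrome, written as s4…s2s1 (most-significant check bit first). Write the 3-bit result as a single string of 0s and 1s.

s1 (pos 1,3,5,7): 1⊕1⊕0⊕1 = 1
s2 (pos 2,3,6,7): 0⊕1⊕1⊕1 = 1
s4 (pos 4,5,6,7): 1⊕0⊕1⊕1 = 1
Syndrome s4…s1 = 111 → error at position 7.

111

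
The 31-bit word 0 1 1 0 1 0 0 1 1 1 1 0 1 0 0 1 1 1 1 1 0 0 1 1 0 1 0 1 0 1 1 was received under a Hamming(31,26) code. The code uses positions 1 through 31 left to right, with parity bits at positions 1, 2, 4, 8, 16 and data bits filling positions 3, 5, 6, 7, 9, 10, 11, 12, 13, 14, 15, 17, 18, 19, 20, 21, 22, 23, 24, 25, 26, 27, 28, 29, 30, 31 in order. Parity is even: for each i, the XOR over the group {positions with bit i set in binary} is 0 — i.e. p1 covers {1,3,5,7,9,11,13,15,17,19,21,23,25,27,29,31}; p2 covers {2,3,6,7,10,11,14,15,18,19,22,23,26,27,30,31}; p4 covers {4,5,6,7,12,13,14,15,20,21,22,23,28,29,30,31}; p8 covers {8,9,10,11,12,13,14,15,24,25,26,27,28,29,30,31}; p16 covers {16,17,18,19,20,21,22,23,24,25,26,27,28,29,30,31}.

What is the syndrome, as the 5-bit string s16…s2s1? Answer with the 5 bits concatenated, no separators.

10101

s1 (pos 1,3,5,7,9,11,13,15,17,19,21,23,25,27,29,31): 0⊕1⊕1⊕0⊕1⊕1⊕1⊕0⊕1⊕1⊕0⊕1⊕0⊕0⊕0⊕1 = 1
s2 (pos 2,3,6,7,10,11,14,15,18,19,22,23,26,27,30,31): 1⊕1⊕0⊕0⊕1⊕1⊕0⊕0⊕1⊕1⊕0⊕1⊕1⊕0⊕1⊕1 = 0
s4 (pos 4,5,6,7,12,13,14,15,20,21,22,23,28,29,30,31): 0⊕1⊕0⊕0⊕0⊕1⊕0⊕0⊕1⊕0⊕0⊕1⊕1⊕0⊕1⊕1 = 1
s8 (pos 8,9,10,11,12,13,14,15,24,25,26,27,28,29,30,31): 1⊕1⊕1⊕1⊕0⊕1⊕0⊕0⊕1⊕0⊕1⊕0⊕1⊕0⊕1⊕1 = 0
s16 (pos 16,17,18,19,20,21,22,23,24,25,26,27,28,29,30,31): 1⊕1⊕1⊕1⊕1⊕0⊕0⊕1⊕1⊕0⊕1⊕0⊕1⊕0⊕1⊕1 = 1
Syndrome s16…s1 = 10101 → error at position 21.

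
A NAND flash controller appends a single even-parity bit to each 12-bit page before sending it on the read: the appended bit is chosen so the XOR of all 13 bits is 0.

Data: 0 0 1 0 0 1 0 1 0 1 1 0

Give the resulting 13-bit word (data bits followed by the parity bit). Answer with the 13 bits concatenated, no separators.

0010010101101

XOR of the 12 data bits: 0⊕0⊕1⊕0⊕0⊕1⊕0⊕1⊕0⊕1⊕1⊕0 = 1
Parity bit = 1 (so all 13 bits XOR to 0).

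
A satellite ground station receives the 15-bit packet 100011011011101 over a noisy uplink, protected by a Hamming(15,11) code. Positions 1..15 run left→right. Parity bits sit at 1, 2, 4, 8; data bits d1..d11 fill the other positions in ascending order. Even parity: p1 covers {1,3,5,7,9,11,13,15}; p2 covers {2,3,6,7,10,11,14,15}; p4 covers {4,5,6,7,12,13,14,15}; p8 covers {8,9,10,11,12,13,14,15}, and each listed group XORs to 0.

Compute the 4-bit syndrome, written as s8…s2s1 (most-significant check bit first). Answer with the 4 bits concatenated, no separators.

0110

s1 (pos 1,3,5,7,9,11,13,15): 1⊕0⊕1⊕0⊕1⊕1⊕1⊕1 = 0
s2 (pos 2,3,6,7,10,11,14,15): 0⊕0⊕1⊕0⊕0⊕1⊕0⊕1 = 1
s4 (pos 4,5,6,7,12,13,14,15): 0⊕1⊕1⊕0⊕1⊕1⊕0⊕1 = 1
s8 (pos 8,9,10,11,12,13,14,15): 1⊕1⊕0⊕1⊕1⊕1⊕0⊕1 = 0
Syndrome s8…s1 = 0110 → error at position 6.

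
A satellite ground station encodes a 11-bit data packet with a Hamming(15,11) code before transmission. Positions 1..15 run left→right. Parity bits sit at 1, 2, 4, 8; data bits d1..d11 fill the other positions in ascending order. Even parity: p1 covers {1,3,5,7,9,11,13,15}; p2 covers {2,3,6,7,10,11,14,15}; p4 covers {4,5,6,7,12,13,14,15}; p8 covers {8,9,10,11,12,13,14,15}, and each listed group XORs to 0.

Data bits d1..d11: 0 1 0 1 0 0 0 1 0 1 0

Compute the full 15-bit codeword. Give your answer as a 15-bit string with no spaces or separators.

000010100001010

Place data at non-parity positions: p1 p2 0 p4 1 0 1 p8 0 0 0 1 0 1 0
p1 (pos 1,3,5,7,9,11,13,15): XOR of data positions = 0⊕1⊕1⊕0⊕0⊕0⊕0 = 0
p2 (pos 2,3,6,7,10,11,14,15): XOR of data positions = 0⊕0⊕1⊕0⊕0⊕1⊕0 = 0
p4 (pos 4,5,6,7,12,13,14,15): XOR of data positions = 1⊕0⊕1⊕1⊕0⊕1⊕0 = 0
p8 (pos 8,9,10,11,12,13,14,15): XOR of data positions = 0⊕0⊕0⊕1⊕0⊕1⊕0 = 0
Codeword: 000010100001010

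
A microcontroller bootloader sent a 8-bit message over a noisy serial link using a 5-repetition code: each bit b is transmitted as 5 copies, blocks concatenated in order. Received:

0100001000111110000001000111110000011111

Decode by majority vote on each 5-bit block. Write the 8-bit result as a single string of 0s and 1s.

Block 1 (01000): 1 one → 0
Block 2 (01000): 1 one → 0
Block 3 (11111): 5 ones → 1
Block 4 (00000): 0 ones → 0
Block 5 (01000): 1 one → 0
Block 6 (11111): 5 ones → 1
Block 7 (00000): 0 ones → 0
Block 8 (11111): 5 ones → 1

00100101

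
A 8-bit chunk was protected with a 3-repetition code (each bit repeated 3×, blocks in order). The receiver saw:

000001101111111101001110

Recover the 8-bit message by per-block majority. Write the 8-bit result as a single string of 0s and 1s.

00111101

Block 1 (000): 0 ones → 0
Block 2 (001): 1 one → 0
Block 3 (101): 2 ones → 1
Block 4 (111): 3 ones → 1
Block 5 (111): 3 ones → 1
Block 6 (101): 2 ones → 1
Block 7 (001): 1 one → 0
Block 8 (110): 2 ones → 1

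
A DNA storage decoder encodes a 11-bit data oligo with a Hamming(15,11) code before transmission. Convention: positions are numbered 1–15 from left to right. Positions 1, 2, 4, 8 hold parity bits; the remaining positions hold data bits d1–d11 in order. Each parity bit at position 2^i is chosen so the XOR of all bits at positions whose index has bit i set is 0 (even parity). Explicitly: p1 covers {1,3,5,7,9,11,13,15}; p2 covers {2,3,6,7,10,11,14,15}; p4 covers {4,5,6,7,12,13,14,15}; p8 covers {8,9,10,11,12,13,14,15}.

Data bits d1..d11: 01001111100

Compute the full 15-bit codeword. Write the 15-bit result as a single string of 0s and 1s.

Place data at non-parity positions: p1 p2 0 p4 1 0 0 p8 1 1 1 1 1 0 0
p1 (pos 1,3,5,7,9,11,13,15): XOR of data positions = 0⊕1⊕0⊕1⊕1⊕1⊕0 = 0
p2 (pos 2,3,6,7,10,11,14,15): XOR of data positions = 0⊕0⊕0⊕1⊕1⊕0⊕0 = 0
p4 (pos 4,5,6,7,12,13,14,15): XOR of data positions = 1⊕0⊕0⊕1⊕1⊕0⊕0 = 1
p8 (pos 8,9,10,11,12,13,14,15): XOR of data positions = 1⊕1⊕1⊕1⊕1⊕0⊕0 = 1
Codeword: 000110011111100

000110011111100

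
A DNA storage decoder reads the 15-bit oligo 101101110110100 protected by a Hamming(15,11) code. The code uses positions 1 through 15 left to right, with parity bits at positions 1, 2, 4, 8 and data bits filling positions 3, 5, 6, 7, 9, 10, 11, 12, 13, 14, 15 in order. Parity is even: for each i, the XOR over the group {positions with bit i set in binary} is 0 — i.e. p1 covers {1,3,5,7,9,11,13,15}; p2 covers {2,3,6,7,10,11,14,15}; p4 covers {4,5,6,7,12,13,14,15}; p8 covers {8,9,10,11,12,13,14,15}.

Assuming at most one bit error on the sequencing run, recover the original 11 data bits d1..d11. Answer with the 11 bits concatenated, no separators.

s1 (pos 1,3,5,7,9,11,13,15): 1⊕1⊕0⊕1⊕0⊕1⊕1⊕0 = 1
s2 (pos 2,3,6,7,10,11,14,15): 0⊕1⊕1⊕1⊕1⊕1⊕0⊕0 = 1
s4 (pos 4,5,6,7,12,13,14,15): 1⊕0⊕1⊕1⊕0⊕1⊕0⊕0 = 0
s8 (pos 8,9,10,11,12,13,14,15): 1⊕0⊕1⊕1⊕0⊕1⊕0⊕0 = 0
Syndrome s8…s1 = 0011 → error at position 3.
Flip position 3: 101101110110100 → 100101110110100
Read data bits from positions 3,5,6,7,9,10,11,12,13,14,15: 00110110100

00110110100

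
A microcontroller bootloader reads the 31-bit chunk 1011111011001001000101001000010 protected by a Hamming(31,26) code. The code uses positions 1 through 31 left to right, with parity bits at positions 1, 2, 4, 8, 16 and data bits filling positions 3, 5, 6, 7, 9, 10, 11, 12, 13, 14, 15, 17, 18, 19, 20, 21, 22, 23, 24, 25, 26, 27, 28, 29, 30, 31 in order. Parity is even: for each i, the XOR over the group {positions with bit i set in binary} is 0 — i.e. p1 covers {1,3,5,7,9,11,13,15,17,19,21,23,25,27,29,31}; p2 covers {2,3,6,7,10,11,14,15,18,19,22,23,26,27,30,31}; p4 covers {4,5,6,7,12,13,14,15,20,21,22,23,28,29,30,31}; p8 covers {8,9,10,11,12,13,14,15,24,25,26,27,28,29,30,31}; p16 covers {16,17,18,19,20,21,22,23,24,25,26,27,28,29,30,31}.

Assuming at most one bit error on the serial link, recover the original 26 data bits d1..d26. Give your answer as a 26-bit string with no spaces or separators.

s1 (pos 1,3,5,7,9,11,13,15,17,19,21,23,25,27,29,31): 1⊕1⊕1⊕1⊕1⊕0⊕1⊕0⊕0⊕0⊕0⊕0⊕1⊕0⊕0⊕0 = 1
s2 (pos 2,3,6,7,10,11,14,15,18,19,22,23,26,27,30,31): 0⊕1⊕1⊕1⊕1⊕0⊕0⊕0⊕0⊕0⊕1⊕0⊕0⊕0⊕1⊕0 = 0
s4 (pos 4,5,6,7,12,13,14,15,20,21,22,23,28,29,30,31): 1⊕1⊕1⊕1⊕0⊕1⊕0⊕0⊕1⊕0⊕1⊕0⊕0⊕0⊕1⊕0 = 0
s8 (pos 8,9,10,11,12,13,14,15,24,25,26,27,28,29,30,31): 0⊕1⊕1⊕0⊕0⊕1⊕0⊕0⊕0⊕1⊕0⊕0⊕0⊕0⊕1⊕0 = 1
s16 (pos 16,17,18,19,20,21,22,23,24,25,26,27,28,29,30,31): 1⊕0⊕0⊕0⊕1⊕0⊕1⊕0⊕0⊕1⊕0⊕0⊕0⊕0⊕1⊕0 = 1
Syndrome s16…s1 = 11001 → error at position 25.
Flip position 25: 1011111011001001000101001000010 → 1011111011001001000101000000010
Read data bits from positions 3,5,6,7,9,10,11,12,13,14,15,17,18,19,20,21,22,23,24,25,26,27,28,29,30,31: 11111100100000101000000010

11111100100000101000000010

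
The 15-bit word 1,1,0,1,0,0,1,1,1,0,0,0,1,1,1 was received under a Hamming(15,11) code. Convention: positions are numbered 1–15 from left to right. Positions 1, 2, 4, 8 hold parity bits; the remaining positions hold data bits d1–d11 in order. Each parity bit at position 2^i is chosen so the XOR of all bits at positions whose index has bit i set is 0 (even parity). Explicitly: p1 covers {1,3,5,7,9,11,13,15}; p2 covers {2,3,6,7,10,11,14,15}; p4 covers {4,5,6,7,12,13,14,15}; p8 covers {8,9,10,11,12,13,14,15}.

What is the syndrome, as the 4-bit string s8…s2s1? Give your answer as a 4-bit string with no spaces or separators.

s1 (pos 1,3,5,7,9,11,13,15): 1⊕0⊕0⊕1⊕1⊕0⊕1⊕1 = 1
s2 (pos 2,3,6,7,10,11,14,15): 1⊕0⊕0⊕1⊕0⊕0⊕1⊕1 = 0
s4 (pos 4,5,6,7,12,13,14,15): 1⊕0⊕0⊕1⊕0⊕1⊕1⊕1 = 1
s8 (pos 8,9,10,11,12,13,14,15): 1⊕1⊕0⊕0⊕0⊕1⊕1⊕1 = 1
Syndrome s8…s1 = 1101 → error at position 13.

1101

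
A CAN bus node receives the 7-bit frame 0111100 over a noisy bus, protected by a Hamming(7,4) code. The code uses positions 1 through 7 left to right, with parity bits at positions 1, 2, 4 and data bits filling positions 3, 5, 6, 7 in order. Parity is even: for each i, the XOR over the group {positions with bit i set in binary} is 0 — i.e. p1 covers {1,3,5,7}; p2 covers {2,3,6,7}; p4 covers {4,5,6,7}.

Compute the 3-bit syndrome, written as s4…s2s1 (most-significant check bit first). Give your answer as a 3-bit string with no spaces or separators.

s1 (pos 1,3,5,7): 0⊕1⊕1⊕0 = 0
s2 (pos 2,3,6,7): 1⊕1⊕0⊕0 = 0
s4 (pos 4,5,6,7): 1⊕1⊕0⊕0 = 0
Syndrome s4…s1 = 000 → no error.

000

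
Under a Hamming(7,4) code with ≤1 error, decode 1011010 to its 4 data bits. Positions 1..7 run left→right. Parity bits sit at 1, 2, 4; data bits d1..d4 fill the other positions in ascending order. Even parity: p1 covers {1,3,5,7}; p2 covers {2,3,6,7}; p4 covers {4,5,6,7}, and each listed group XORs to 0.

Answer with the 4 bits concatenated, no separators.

s1 (pos 1,3,5,7): 1⊕1⊕0⊕0 = 0
s2 (pos 2,3,6,7): 0⊕1⊕1⊕0 = 0
s4 (pos 4,5,6,7): 1⊕0⊕1⊕0 = 0
Syndrome s4…s1 = 000 → no error.
Read data bits from positions 3,5,6,7: 1010

1010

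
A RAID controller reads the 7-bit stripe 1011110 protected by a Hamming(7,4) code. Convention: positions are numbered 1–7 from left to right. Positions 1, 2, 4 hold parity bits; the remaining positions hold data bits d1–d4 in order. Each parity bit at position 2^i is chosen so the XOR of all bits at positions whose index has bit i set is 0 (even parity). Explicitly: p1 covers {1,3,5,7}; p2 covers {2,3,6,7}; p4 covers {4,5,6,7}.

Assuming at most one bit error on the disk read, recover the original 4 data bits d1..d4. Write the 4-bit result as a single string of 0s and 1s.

s1 (pos 1,3,5,7): 1⊕1⊕1⊕0 = 1
s2 (pos 2,3,6,7): 0⊕1⊕1⊕0 = 0
s4 (pos 4,5,6,7): 1⊕1⊕1⊕0 = 1
Syndrome s4…s1 = 101 → error at position 5.
Flip position 5: 1011110 → 1011010
Read data bits from positions 3,5,6,7: 1010

1010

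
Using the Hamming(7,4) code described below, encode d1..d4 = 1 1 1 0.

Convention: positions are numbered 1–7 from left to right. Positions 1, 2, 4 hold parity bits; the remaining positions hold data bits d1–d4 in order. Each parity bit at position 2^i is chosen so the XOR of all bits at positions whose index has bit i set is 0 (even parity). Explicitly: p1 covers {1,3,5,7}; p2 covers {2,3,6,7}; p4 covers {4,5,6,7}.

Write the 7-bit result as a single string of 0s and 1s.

0010110

Place data at non-parity positions: p1 p2 1 p4 1 1 0
p1 (pos 1,3,5,7): XOR of data positions = 1⊕1⊕0 = 0
p2 (pos 2,3,6,7): XOR of data positions = 1⊕1⊕0 = 0
p4 (pos 4,5,6,7): XOR of data positions = 1⊕1⊕0 = 0
Codeword: 0010110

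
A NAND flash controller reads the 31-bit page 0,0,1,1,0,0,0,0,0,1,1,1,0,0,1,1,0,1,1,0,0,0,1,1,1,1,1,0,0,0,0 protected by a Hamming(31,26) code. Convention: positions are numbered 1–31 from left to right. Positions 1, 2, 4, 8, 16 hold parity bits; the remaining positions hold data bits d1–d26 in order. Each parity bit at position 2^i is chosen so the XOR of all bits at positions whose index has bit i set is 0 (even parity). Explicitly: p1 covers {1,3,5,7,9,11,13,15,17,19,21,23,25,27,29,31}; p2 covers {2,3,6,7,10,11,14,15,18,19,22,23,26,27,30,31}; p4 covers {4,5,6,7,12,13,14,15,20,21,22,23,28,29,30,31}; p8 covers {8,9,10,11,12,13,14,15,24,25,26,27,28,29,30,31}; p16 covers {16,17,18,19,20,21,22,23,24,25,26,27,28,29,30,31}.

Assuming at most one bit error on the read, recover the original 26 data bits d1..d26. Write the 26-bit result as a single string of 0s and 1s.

00000111001011000111110000

s1 (pos 1,3,5,7,9,11,13,15,17,19,21,23,25,27,29,31): 0⊕1⊕0⊕0⊕0⊕1⊕0⊕1⊕0⊕1⊕0⊕1⊕1⊕1⊕0⊕0 = 1
s2 (pos 2,3,6,7,10,11,14,15,18,19,22,23,26,27,30,31): 0⊕1⊕0⊕0⊕1⊕1⊕0⊕1⊕1⊕1⊕0⊕1⊕1⊕1⊕0⊕0 = 1
s4 (pos 4,5,6,7,12,13,14,15,20,21,22,23,28,29,30,31): 1⊕0⊕0⊕0⊕1⊕0⊕0⊕1⊕0⊕0⊕0⊕1⊕0⊕0⊕0⊕0 = 0
s8 (pos 8,9,10,11,12,13,14,15,24,25,26,27,28,29,30,31): 0⊕0⊕1⊕1⊕1⊕0⊕0⊕1⊕1⊕1⊕1⊕1⊕0⊕0⊕0⊕0 = 0
s16 (pos 16,17,18,19,20,21,22,23,24,25,26,27,28,29,30,31): 1⊕0⊕1⊕1⊕0⊕0⊕0⊕1⊕1⊕1⊕1⊕1⊕0⊕0⊕0⊕0 = 0
Syndrome s16…s1 = 00011 → error at position 3.
Flip position 3: 0011000001110011011000111110000 → 0001000001110011011000111110000
Read data bits from positions 3,5,6,7,9,10,11,12,13,14,15,17,18,19,20,21,22,23,24,25,26,27,28,29,30,31: 00000111001011000111110000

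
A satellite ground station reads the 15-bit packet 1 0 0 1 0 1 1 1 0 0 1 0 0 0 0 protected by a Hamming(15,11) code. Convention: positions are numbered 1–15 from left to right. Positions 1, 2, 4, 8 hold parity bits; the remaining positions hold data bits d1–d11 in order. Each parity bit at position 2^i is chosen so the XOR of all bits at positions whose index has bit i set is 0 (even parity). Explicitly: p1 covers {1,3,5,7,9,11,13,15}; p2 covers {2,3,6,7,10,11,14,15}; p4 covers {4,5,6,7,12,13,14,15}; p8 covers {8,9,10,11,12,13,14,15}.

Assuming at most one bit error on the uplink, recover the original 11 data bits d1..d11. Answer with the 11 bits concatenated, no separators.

00100010000

s1 (pos 1,3,5,7,9,11,13,15): 1⊕0⊕0⊕1⊕0⊕1⊕0⊕0 = 1
s2 (pos 2,3,6,7,10,11,14,15): 0⊕0⊕1⊕1⊕0⊕1⊕0⊕0 = 1
s4 (pos 4,5,6,7,12,13,14,15): 1⊕0⊕1⊕1⊕0⊕0⊕0⊕0 = 1
s8 (pos 8,9,10,11,12,13,14,15): 1⊕0⊕0⊕1⊕0⊕0⊕0⊕0 = 0
Syndrome s8…s1 = 0111 → error at position 7.
Flip position 7: 100101110010000 → 100101010010000
Read data bits from positions 3,5,6,7,9,10,11,12,13,14,15: 00100010000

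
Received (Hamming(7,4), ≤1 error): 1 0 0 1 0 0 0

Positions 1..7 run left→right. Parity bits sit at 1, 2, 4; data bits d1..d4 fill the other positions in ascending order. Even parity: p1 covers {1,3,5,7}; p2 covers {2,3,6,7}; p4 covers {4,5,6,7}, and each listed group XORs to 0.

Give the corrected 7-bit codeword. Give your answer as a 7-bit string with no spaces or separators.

s1 (pos 1,3,5,7): 1⊕0⊕0⊕0 = 1
s2 (pos 2,3,6,7): 0⊕0⊕0⊕0 = 0
s4 (pos 4,5,6,7): 1⊕0⊕0⊕0 = 1
Syndrome s4…s1 = 101 → error at position 5.
Flip position 5: 1001000 → 1001100

1001100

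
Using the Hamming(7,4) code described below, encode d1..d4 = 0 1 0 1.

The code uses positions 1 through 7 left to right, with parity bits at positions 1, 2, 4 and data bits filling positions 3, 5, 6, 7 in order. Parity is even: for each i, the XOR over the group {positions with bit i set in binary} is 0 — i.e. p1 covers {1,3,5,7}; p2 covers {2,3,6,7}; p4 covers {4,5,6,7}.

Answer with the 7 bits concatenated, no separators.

Place data at non-parity positions: p1 p2 0 p4 1 0 1
p1 (pos 1,3,5,7): XOR of data positions = 0⊕1⊕1 = 0
p2 (pos 2,3,6,7): XOR of data positions = 0⊕0⊕1 = 1
p4 (pos 4,5,6,7): XOR of data positions = 1⊕0⊕1 = 0
Codeword: 0100101

0100101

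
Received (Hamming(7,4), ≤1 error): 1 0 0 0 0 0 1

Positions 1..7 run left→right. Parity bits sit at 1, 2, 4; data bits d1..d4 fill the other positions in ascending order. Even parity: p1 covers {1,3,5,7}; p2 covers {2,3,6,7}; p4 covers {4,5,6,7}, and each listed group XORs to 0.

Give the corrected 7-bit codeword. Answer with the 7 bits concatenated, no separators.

s1 (pos 1,3,5,7): 1⊕0⊕0⊕1 = 0
s2 (pos 2,3,6,7): 0⊕0⊕0⊕1 = 1
s4 (pos 4,5,6,7): 0⊕0⊕0⊕1 = 1
Syndrome s4…s1 = 110 → error at position 6.
Flip position 6: 1000001 → 1000011

1000011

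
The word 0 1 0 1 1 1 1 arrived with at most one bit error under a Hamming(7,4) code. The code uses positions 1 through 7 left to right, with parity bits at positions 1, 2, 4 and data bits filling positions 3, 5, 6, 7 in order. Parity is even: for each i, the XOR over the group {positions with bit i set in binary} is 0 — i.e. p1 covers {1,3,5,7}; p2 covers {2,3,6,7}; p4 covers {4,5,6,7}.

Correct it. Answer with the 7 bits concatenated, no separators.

0001111

s1 (pos 1,3,5,7): 0⊕0⊕1⊕1 = 0
s2 (pos 2,3,6,7): 1⊕0⊕1⊕1 = 1
s4 (pos 4,5,6,7): 1⊕1⊕1⊕1 = 0
Syndrome s4…s1 = 010 → error at position 2.
Flip position 2: 0101111 → 0001111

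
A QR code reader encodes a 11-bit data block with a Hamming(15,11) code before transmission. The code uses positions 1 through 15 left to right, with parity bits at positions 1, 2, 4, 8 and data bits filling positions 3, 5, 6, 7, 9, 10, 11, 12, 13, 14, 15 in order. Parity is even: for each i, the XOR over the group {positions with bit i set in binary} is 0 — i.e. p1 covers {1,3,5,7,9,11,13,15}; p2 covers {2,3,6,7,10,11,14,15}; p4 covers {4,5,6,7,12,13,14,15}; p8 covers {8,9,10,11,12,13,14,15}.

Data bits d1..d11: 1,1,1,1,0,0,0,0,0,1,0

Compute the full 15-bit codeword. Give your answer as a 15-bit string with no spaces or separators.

Place data at non-parity positions: p1 p2 1 p4 1 1 1 p8 0 0 0 0 0 1 0
p1 (pos 1,3,5,7,9,11,13,15): XOR of data positions = 1⊕1⊕1⊕0⊕0⊕0⊕0 = 1
p2 (pos 2,3,6,7,10,11,14,15): XOR of data positions = 1⊕1⊕1⊕0⊕0⊕1⊕0 = 0
p4 (pos 4,5,6,7,12,13,14,15): XOR of data positions = 1⊕1⊕1⊕0⊕0⊕1⊕0 = 0
p8 (pos 8,9,10,11,12,13,14,15): XOR of data positions = 0⊕0⊕0⊕0⊕0⊕1⊕0 = 1
Codeword: 101011110000010

101011110000010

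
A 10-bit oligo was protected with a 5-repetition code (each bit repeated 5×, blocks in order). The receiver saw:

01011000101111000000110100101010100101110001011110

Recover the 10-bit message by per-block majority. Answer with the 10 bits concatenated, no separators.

Block 1 (01011): 3 ones → 1
Block 2 (00010): 1 one → 0
Block 3 (11110): 4 ones → 1
Block 4 (00000): 0 ones → 0
Block 5 (11010): 3 ones → 1
Block 6 (01010): 2 ones → 0
Block 7 (10100): 2 ones → 0
Block 8 (10111): 4 ones → 1
Block 9 (00010): 1 one → 0
Block 10 (11110): 4 ones → 1

1010100101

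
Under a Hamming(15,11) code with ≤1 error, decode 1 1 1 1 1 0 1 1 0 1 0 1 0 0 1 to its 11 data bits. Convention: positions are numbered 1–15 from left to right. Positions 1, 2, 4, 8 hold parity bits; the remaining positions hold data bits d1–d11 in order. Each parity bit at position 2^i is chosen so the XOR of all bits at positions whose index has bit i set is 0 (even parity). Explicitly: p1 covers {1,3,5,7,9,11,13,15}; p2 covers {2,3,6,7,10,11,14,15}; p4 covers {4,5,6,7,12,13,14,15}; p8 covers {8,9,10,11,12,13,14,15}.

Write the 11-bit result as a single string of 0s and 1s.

11000101001

s1 (pos 1,3,5,7,9,11,13,15): 1⊕1⊕1⊕1⊕0⊕0⊕0⊕1 = 1
s2 (pos 2,3,6,7,10,11,14,15): 1⊕1⊕0⊕1⊕1⊕0⊕0⊕1 = 1
s4 (pos 4,5,6,7,12,13,14,15): 1⊕1⊕0⊕1⊕1⊕0⊕0⊕1 = 1
s8 (pos 8,9,10,11,12,13,14,15): 1⊕0⊕1⊕0⊕1⊕0⊕0⊕1 = 0
Syndrome s8…s1 = 0111 → error at position 7.
Flip position 7: 111110110101001 → 111110010101001
Read data bits from positions 3,5,6,7,9,10,11,12,13,14,15: 11000101001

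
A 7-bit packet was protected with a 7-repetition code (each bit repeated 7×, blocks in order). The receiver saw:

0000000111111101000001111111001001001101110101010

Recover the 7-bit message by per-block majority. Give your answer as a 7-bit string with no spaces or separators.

0101010

Block 1 (0000000): 0 ones → 0
Block 2 (1111111): 7 ones → 1
Block 3 (0100000): 1 one → 0
Block 4 (1111111): 7 ones → 1
Block 5 (0010010): 2 ones → 0
Block 6 (0110111): 5 ones → 1
Block 7 (0101010): 3 ones → 0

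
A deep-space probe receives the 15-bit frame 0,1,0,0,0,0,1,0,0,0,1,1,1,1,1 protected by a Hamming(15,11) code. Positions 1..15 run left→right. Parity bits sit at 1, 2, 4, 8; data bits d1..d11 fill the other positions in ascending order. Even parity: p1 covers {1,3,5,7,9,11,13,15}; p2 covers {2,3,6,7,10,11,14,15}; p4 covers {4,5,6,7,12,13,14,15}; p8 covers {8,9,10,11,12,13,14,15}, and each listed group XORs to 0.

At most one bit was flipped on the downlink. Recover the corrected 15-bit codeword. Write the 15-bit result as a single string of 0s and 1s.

s1 (pos 1,3,5,7,9,11,13,15): 0⊕0⊕0⊕1⊕0⊕1⊕1⊕1 = 0
s2 (pos 2,3,6,7,10,11,14,15): 1⊕0⊕0⊕1⊕0⊕1⊕1⊕1 = 1
s4 (pos 4,5,6,7,12,13,14,15): 0⊕0⊕0⊕1⊕1⊕1⊕1⊕1 = 1
s8 (pos 8,9,10,11,12,13,14,15): 0⊕0⊕0⊕1⊕1⊕1⊕1⊕1 = 1
Syndrome s8…s1 = 1110 → error at position 14.
Flip position 14: 010000100011111 → 010000100011101

010000100011101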